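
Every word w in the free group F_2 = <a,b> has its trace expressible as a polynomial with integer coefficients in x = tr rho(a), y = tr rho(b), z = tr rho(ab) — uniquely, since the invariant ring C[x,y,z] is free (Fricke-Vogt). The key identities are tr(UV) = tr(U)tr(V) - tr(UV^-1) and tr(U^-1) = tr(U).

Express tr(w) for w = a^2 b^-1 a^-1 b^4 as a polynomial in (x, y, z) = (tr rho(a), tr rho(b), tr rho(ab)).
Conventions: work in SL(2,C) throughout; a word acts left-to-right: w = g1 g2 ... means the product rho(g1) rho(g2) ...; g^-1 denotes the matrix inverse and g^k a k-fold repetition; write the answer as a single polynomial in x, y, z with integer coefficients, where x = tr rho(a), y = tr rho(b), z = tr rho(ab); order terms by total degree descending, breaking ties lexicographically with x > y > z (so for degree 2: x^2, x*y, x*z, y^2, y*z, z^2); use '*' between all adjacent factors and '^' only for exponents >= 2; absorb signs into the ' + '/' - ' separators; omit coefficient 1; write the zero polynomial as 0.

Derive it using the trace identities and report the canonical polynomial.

apply: tr(a^2 b) = tr(a) tr(b a) - tr(b) = x*z - y
tr(a^2) = tr(a) tr(a) - tr(1) = x^2 - 2
tr(b a^2 b) = tr(b) tr(a^2 b) - tr(a^2) = x*y*z - x^2 - y^2 + 2
use: tr(b^3 a^2) = tr(b) tr(b a^2 b) - tr(b a^2) = x*y^2*z - x^2*y - y^3 - x*z + 3*y
apply: tr(a^3 b) = tr(a) tr(b a^2) - tr(b a) = x^2*z - x*y - z
use: tr(a^3) = tr(a) tr(a^2) - tr(a) = x^3 - 3*x
tr(a^3 b^2) = tr(b) tr(a^3 b) - tr(a^3) = x^2*y*z - x^3 - x*y^2 - y*z + 3*x
tr(b^2 a^3 b) = tr(b) tr(a^3 b^2) - tr(a^3 b) = x^2*y^2*z - x^3*y - x*y^3 - x^2*z - y^2*z + 4*x*y + z
apply: tr(a b^4 a^2) = tr(b) tr(b^2 a^3 b) - tr(b^2 a^3) = x^2*y^3*z - x^3*y^2 - x*y^4 - 2*x^2*y*z - y^3*z + x^3 + 5*x*y^2 + 2*y*z - 3*x
apply: tr(a b a b) = tr(b a) tr(b a) - tr(1) = z^2 - 2
apply: tr(a b a b^2) = tr(b) tr(a b a b) - tr(a b a) = y*z^2 - x*z - y
apply: tr(b a b^3 a) = tr(b) tr(a b a b^2) - tr(a b a b) = y^2*z^2 - x*y*z - y^2 - z^2 + 2
apply: tr(b a b) = tr(b) tr(a b) - tr(a) = y*z - x
use: tr(b^2 a b) = tr(b) tr(b a b) - tr(b a) = y^2*z - x*y - z
apply: tr(b a b^3) = tr(b) tr(b^2 a b) - tr(b^2 a) = y^3*z - x*y^2 - 2*y*z + x
tr(a^2 b a b^3) = tr(a) tr(b a b^3 a) - tr(b a b^3) = x*y^2*z^2 - x^2*y*z - y^3*z - x*z^2 + 2*y*z + x
use: tr(a^2 b a b^2) = tr(a) tr(b a b^2 a) - tr(b a b^2) = x*y*z^2 - x^2*z - y^2*z + z
use: tr(a b^4 a^2 b) = tr(b) tr(a^2 b a b^3) - tr(a^2 b a b^2) = x*y^3*z^2 - x^2*y^2*z - y^4*z - 2*x*y*z^2 + x^2*z + 3*y^2*z + x*y - z
tr(b^4 a^2 b^-1 a) = tr(a b^4 a^2) tr(b) - tr(a b^4 a^2 b) = x^2*y^4*z - x^3*y^3 - x*y^5 - x*y^3*z^2 - x^2*y^2*z + x^3*y + 5*x*y^3 + 2*x*y*z^2 - x^2*z - y^2*z - 4*x*y + z
use: tr(a^2 b^-1 a^-1 b^4) = tr(b^4 a^2 b^-1) tr(a) - tr(b^4 a^2 b^-1 a) = -x^2*y^4*z + x^3*y^3 + x*y^5 + x*y^3*z^2 + 2*x^2*y^2*z - 2*x^3*y - 6*x*y^3 - 2*x*y*z^2 + y^2*z + 7*x*y - z

-x^2*y^4*z + x^3*y^3 + x*y^5 + x*y^3*z^2 + 2*x^2*y^2*z - 2*x^3*y - 6*x*y^3 - 2*x*y*z^2 + y^2*z + 7*x*y - z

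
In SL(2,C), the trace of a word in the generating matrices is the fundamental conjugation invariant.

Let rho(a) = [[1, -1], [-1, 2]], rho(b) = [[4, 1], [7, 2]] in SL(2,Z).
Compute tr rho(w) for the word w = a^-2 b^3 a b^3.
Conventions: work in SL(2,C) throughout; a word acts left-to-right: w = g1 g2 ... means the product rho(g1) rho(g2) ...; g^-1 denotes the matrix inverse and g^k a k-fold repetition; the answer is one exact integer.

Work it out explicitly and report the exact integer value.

rho(a^-1) = [[2, 1], [1, 1]]
... * rho(a^-1) = [[2, 1], [1, 1]]  ->  [[5, 3], [3, 2]]
... * rho(b) = [[4, 1], [7, 2]]  ->  [[41, 11], [26, 7]]
... * rho(b) = [[4, 1], [7, 2]]  ->  [[241, 63], [153, 40]]
... * rho(b) = [[4, 1], [7, 2]]  ->  [[1405, 367], [892, 233]]
... * rho(a) = [[1, -1], [-1, 2]]  ->  [[1038, -671], [659, -426]]
... * rho(b) = [[4, 1], [7, 2]]  ->  [[-545, -304], [-346, -193]]
... * rho(b) = [[4, 1], [7, 2]]  ->  [[-4308, -1153], [-2735, -732]]
... * rho(b) = [[4, 1], [7, 2]]  ->  [[-25303, -6614], [-16064, -4199]]
tr = -25303 + -4199 = -29502

-29502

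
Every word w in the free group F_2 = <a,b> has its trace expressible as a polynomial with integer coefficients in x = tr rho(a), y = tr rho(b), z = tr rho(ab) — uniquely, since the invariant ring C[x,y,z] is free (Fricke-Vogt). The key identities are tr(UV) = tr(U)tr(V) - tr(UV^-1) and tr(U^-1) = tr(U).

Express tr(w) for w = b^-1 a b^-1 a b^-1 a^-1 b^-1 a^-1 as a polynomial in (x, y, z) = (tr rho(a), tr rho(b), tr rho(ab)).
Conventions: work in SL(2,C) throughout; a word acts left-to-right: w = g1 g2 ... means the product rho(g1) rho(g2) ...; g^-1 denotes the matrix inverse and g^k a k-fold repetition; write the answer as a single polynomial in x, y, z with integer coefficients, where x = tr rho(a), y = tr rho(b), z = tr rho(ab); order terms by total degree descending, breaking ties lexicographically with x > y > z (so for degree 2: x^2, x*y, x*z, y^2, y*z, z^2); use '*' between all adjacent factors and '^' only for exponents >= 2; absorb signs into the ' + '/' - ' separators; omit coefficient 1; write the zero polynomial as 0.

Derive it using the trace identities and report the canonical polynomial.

trace(b^-1) = trace(b) = y
trace(a b a) = trace(a) * trace(b a) - trace(b)  (reduce the a square) = x*z - y
and trace(a b a b) = trace(a b) * trace(a b) - trace(1)  (split on a) = z^2 - 2
and trace(b^-1 a b a) = trace(a b a) * trace(b) - trace(a b a b)  (eliminate b^-1) = x*y*z - y^2 - z^2 + 2
next, trace(a^-1 b^-1 a b) = trace(b^-1 a b) * trace(a) - trace(b^-1 a b a)  (eliminate a^-1) = -x*y*z + x^2 + y^2 + z^2 - 2
trace(a^-1 b^-1 a b^-1) = trace(a^-1 b^-1 a) * trace(b) - trace(a^-1 b^-1 a b)  (eliminate b^-1) = x*y*z - x^2 - z^2 + 2
trace(b^-1 a^-1 b^-1 a b^-1) = trace(a^-1 b^-1 a b^-1) * trace(b) - trace(a^-1 b^-1 a)  (eliminate b^-1) = x*y^2*z - x^2*y - y*z^2 + y
trace(a^2) = trace(a) * trace(a) - trace(1)  (reduce the a square) = x^2 - 2
next, trace(a b^-1 a) = trace(a^2) * trace(b) - trace(a^2 b)  (eliminate b^-1) = x^2*y - x*z - y
trace(a^2 b a) = trace(a) * trace(b a^2) - trace(b a)  (reduce the a square) = x^2*z - x*y - z
trace(b a b) = trace(b) * trace(a b) - trace(a)  (reduce the b square) = y*z - x
trace(a^2 b a b) = trace(a) * trace(b a b a) - trace(b a b)  (reduce the a square) = x*z^2 - y*z - x
and trace(a b a b^-1 a) = trace(a^2 b a) * trace(b) - trace(a^2 b a b)  (eliminate b^-1) = x^2*y*z - x*y^2 - x*z^2 + x
and trace(a b a b a b) = trace(a b a b) * trace(a b) - trace(b a)  (split on a) = z^3 - 3*z
trace(a b a b^-1 a b) = trace(a b a b a) * trace(b) - trace(a b a b a b)  (eliminate b^-1) = x*y*z^2 - y^2*z - z^3 - x*y + 3*z
trace(b^-1 a b^-1 a b a) = trace(a b a b^-1 a) * trace(b) - trace(a b a b^-1 a b)  (eliminate b^-1) = x^2*y^2*z - x*y^3 - 2*x*y*z^2 + y^2*z + z^3 + 2*x*y - 3*z
trace(a b^-1 a b a^-1 b^-1) = trace(b^-1 a b^-1 a b) * trace(a) - trace(b^-1 a b^-1 a b a)  (eliminate a^-1) = -x^2*y^2*z + x^3*y + x*y^3 + 2*x*y*z^2 - x^2*z - y^2*z - z^3 - 3*x*y + 3*z
next, trace(b^-1 a b^-1 a b a^-1 b^-1) = trace(a b^-1 a b a^-1 b^-1) * trace(b) - trace(a b^-1 a b a^-1)  (eliminate b^-1) = -x^2*y^3*z + x^3*y^2 + x*y^4 + 2*x*y^2*z^2 - x^2*y*z - y^3*z - y*z^3 - 3*x*y^2 + 3*y*z - x
trace(a^3) = trace(a) * trace(a^2) - trace(a)  (reduce the a square) = x^3 - 3*x
and trace(a^2 b^-1 a) = trace(a^3) * trace(b) - trace(a^3 b)  (eliminate b^-1) = x^3*y - x^2*z - 2*x*y + z
trace(a b a^3) = trace(a) * trace(a^2 b a) - trace(a^2 b)  (reduce the a square) = x^3*z - x^2*y - 2*x*z + y
trace(a b a^3 b) = trace(a) * trace(a b a b a) - trace(a b a b)  (reduce the a square) = x^2*z^2 - x*y*z - x^2 - z^2 + 2
trace(a^2 b^-1 a b a) = trace(a b a^3) * trace(b) - trace(a b a^3 b)  (eliminate b^-1) = x^3*y*z - x^2*y^2 - x^2*z^2 - x*y*z + x^2 + y^2 + z^2 - 2
trace(b a b a b) = trace(b) * trace(a b a b) - trace(a b a)  (reduce the b square) = y*z^2 - x*z - y
next, trace(a b a b a^2 b) = trace(a) * trace(b a b a b a) - trace(b a b a b)  (reduce the a square) = x*z^3 - y*z^2 - 2*x*z + y
trace(a^2 b^-1 a b a b) = trace(a b a b a^2) * trace(b) - trace(a b a b a^2 b)  (eliminate b^-1) = x^2*y*z^2 - x*y^2*z - x*z^3 - x^2*y + 2*x*z + y
trace(b^-1 a^2 b^-1 a b a) = trace(a^2 b^-1 a b a) * trace(b) - trace(a^2 b^-1 a b a b)  (eliminate b^-1) = x^3*y^2*z - x^2*y^3 - 2*x^2*y*z^2 + x*z^3 + 2*x^2*y + y^3 + y*z^2 - 2*x*z - 3*y
trace(a b^-1 a b a^-1 b^-1 a) = trace(b^-1 a^2 b^-1 a b) * trace(a) - trace(b^-1 a^2 b^-1 a b a)  (eliminate a^-1) = -x^3*y^2*z + x^4*y + x^2*y^3 + 2*x^2*y*z^2 - x^3*z - x*z^3 - 4*x^2*y - y^3 - y*z^2 + 3*x*z + 3*y
and trace(a b^2 a) = trace(b) * trace(a^2 b) - trace(a^2)  (reduce the b square) = x*y*z - x^2 - y^2 + 2
next, trace(b a b^-1 a b) = trace(a b^2 a) * trace(b) - trace(a b^2 a b)  (eliminate b^-1) = x*y^2*z - x^2*y - y^3 - y*z^2 + x*z + 3*y
and trace(b^2 a b) = trace(b) * trace(b a b) - trace(b a)  (reduce the b square) = y^2*z - x*y - z
trace(b a b a^2 b) = trace(a) * trace(b^2 a b a) - trace(b^2 a b)  (reduce the a square) = x*y*z^2 - x^2*z - y^2*z + z
next, trace(a b a^-1 b a b a) = trace(b a b a^2 b) * trace(a) - trace(b a b a^2 b a)  (eliminate a^-1) = x^2*y*z^2 - x^3*z - x*y^2*z - x*z^3 + y*z^2 + 3*x*z - y
trace(b a b a b a b) = trace(b) * trace(a b a b a b) - trace(a b a b a)  (reduce the b square) = y*z^3 - x*z^2 - 2*y*z + x
trace(b a b a b a b a) = trace(a b) * trace(a b a b a b) - trace(a^-1 b^-1 a^-1 b^-1)  (split on a) = z^4 - 4*z^2 + 2
trace(a b a^-1 b a b a b) = trace(b a b a b a b) * trace(a) - trace(b a b a b a b a)  (eliminate a^-1) = x*y*z^3 - x^2*z^2 - z^4 - 2*x*y*z + x^2 + 4*z^2 - 2
next, trace(a b a b^-1 a b a^-1 b) = trace(a b a^-1 b a b a) * trace(b) - trace(a b a^-1 b a b a b)  (eliminate b^-1) = x^2*y^2*z^2 - x^3*y*z - x*y^3*z - 2*x*y*z^3 + x^2*z^2 + y^2*z^2 + z^4 + 5*x*y*z - x^2 - y^2 - 4*z^2 + 2
trace(a b^-1 a b a^-1 b^-1 a b) = trace(a b a b^-1 a b a^-1) * trace(b) - trace(a b a b^-1 a b a^-1 b)  (eliminate b^-1) = -x^2*y^2*z^2 + x^3*y*z + 2*x*y^3*z + 2*x*y*z^3 - x^2*y^2 - x^2*z^2 - y^4 - 2*y^2*z^2 - z^4 - 4*x*y*z + x^2 + 4*y^2 + 4*z^2 - 2
trace(b^-1 a b^-1 a b a^-1 b^-1 a) = trace(a b^-1 a b a^-1 b^-1 a) * trace(b) - trace(a b^-1 a b a^-1 b^-1 a b)  (eliminate b^-1) = -x^3*y^3*z + x^4*y^2 + x^2*y^4 + 3*x^2*y^2*z^2 - 2*x^3*y*z - 2*x*y^3*z - 3*x*y*z^3 - 3*x^2*y^2 + x^2*z^2 + y^2*z^2 + z^4 + 7*x*y*z - x^2 - y^2 - 4*z^2 + 2
trace(a^-1 b^-1 a^-1 b^-1 a b^-1 a b) = trace(b^-1 a b^-1 a b a^-1 b^-1) * trace(a) - trace(b^-1 a b^-1 a b a^-1 b^-1 a)  (eliminate a^-1) = -x^2*y^2*z^2 + x^3*y*z + x*y^3*z + 2*x*y*z^3 - x^2*z^2 - y^2*z^2 - z^4 - 4*x*y*z + y^2 + 4*z^2 - 2
next, trace(b^-1 a b^-1 a b^-1 a^-1 b^-1 a^-1) = trace(a^-1 b^-1 a^-1 b^-1 a b^-1 a) * trace(b) - trace(a^-1 b^-1 a^-1 b^-1 a b^-1 a b)  (eliminate b^-1) = x^2*y^2*z^2 - x^3*y*z - 2*x*y*z^3 - x^2*y^2 + x^2*z^2 + z^4 + 4*x*y*z - 4*z^2 + 2

x^2*y^2*z^2 - x^3*y*z - 2*x*y*z^3 - x^2*y^2 + x^2*z^2 + z^4 + 4*x*y*z - 4*z^2 + 2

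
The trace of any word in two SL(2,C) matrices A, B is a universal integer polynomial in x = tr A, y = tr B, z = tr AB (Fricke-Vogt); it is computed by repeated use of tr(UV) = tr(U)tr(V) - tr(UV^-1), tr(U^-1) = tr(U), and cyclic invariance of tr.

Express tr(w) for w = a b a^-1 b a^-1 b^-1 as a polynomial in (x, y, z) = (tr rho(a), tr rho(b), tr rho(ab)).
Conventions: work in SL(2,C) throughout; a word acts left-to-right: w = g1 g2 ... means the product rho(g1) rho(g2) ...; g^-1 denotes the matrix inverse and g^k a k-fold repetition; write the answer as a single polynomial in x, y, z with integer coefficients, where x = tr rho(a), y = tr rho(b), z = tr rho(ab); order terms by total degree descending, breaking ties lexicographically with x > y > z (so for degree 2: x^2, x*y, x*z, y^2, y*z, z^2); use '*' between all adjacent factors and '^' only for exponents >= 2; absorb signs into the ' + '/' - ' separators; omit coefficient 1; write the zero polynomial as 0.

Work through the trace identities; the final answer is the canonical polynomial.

trace(b^2) = trace(b)*trace(b) - trace(1)  (reduce the b square) = y^2 - 2
trace(b^2 a) = trace(b)*trace(a b) - trace(a)  (reduce the b square) = y*z - x
trace(b a^-1 b) = trace(b^2)*trace(a) - trace(b^2 a)  (eliminate a^-1) = x*y^2 - y*z - x
trace(b^2 a b) = trace(b)*trace(b a b) - trace(b a)  (reduce the b square) = y^2*z - x*y - z
trace(a b a b) = trace(b a)*trace(b a) - trace(1)  (split on b) = z^2 - 2
trace(a b a) = trace(a)*trace(b a) - trace(b)  (reduce the a square) = x*z - y
trace(b^2 a b a) = trace(b)*trace(a b a b) - trace(a b a)  (reduce the b square) = y*z^2 - x*z - y
trace(b a b a^-1 b) = trace(b^2 a b)*trace(a) - trace(b^2 a b a)  (eliminate a^-1) = x*y^2*z - x^2*y - y*z^2 + y
trace(b a b a b a) = trace(b a)*trace(b a b a) - trace(b^-1 a^-1)  (split on b) = z^3 - 3*z
trace(b a b a^-1 b a) = trace(b a b a b)*trace(a) - trace(b a b a b a)  (eliminate a^-1) = x*y*z^2 - x^2*z - z^3 - x*y + 3*z
trace(a b a^-1 b a^-1 b) = trace(b a b a^-1 b)*trace(a) - trace(b a b a^-1 b a)  (eliminate a^-1) = x^2*y^2*z - x^3*y - 2*x*y*z^2 + x^2*z + z^3 + 2*x*y - 3*z
trace(a b a^-1 b a^-1 b^-1) = trace(a b a^-1 b a^-1)*trace(b) - trace(a b a^-1 b a^-1 b)  (eliminate b^-1) = -x^2*y^2*z + x^3*y + x*y^3 + 2*x*y*z^2 - x^2*z - y^2*z - z^3 - 3*x*y + 3*z

-x^2*y^2*z + x^3*y + x*y^3 + 2*x*y*z^2 - x^2*z - y^2*z - z^3 - 3*x*y + 3*z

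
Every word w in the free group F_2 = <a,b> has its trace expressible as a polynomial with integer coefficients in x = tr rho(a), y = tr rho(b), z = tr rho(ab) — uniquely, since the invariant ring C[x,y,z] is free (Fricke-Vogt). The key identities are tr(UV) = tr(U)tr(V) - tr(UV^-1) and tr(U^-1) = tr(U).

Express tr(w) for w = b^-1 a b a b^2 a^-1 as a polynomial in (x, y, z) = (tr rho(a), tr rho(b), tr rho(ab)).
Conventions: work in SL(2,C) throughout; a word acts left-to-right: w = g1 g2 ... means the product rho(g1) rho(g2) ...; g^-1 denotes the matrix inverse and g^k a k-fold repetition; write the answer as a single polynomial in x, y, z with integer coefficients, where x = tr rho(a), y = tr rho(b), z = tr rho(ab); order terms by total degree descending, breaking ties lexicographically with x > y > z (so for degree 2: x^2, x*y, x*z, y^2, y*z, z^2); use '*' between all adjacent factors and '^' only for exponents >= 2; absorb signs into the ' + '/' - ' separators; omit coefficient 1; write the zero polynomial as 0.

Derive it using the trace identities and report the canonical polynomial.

tr(a b^2) = tr(b)*tr(a b) - tr(a)   [square of b] = y*z - x
tr(b a b^2) = tr(b)*tr(a b^2) - tr(a b)   [square of b] = y^2*z - x*y - z
apply: tr(a b a b) = tr(a b)*tr(a b) - tr(1)   [split at a repeated a] = z^2 - 2
apply: tr(a b a) = tr(a)*tr(b a) - tr(b)   [square of a] = x*z - y
use: tr(b a b a b) = tr(b)*tr(a b a b) - tr(a b a)   [square of b] = y*z^2 - x*z - y
tr(b a b a b^2) = tr(b)*tr(b a b a b) - tr(b a b a)   [square of b] = y^2*z^2 - x*y*z - y^2 - z^2 + 2
tr(a b a b a b) = tr(b a b a)*tr(b a) - tr(a b)   [split at a repeated b] = z^3 - 3*z
apply: tr(a b a b a) = tr(a)*tr(b a b a) - tr(b a b)   [square of a] = x*z^2 - y*z - x
apply: tr(b a b a b^2 a) = tr(b)*tr(a b a b a b) - tr(a b a b a)   [square of b] = y*z^3 - x*z^2 - 2*y*z + x
use: tr(a b a b^2 a^-1 b) = tr(b a b a b^2)*tr(a) - tr(b a b a b^2 a)   [inverse elimination on a] = x*y^2*z^2 - x^2*y*z - y*z^3 - x*y^2 + 2*y*z + x
use: tr(b^-1 a b a b^2 a^-1) = tr(a b a b^2 a^-1)*tr(b) - tr(a b a b^2 a^-1 b)   [inverse elimination on b] = -x*y^2*z^2 + x^2*y*z + y^3*z + y*z^3 - 3*y*z - x

-x*y^2*z^2 + x^2*y*z + y^3*z + y*z^3 - 3*y*z - x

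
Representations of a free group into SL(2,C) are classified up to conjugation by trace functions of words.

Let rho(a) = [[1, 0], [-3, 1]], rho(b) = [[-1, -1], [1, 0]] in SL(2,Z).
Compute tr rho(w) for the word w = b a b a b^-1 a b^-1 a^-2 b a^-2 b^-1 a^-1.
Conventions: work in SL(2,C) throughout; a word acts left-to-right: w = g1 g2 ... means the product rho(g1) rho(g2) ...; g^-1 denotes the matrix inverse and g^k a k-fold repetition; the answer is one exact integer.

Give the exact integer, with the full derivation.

rho(b) = [[-1, -1], [1, 0]]
... * rho(a) = [[1, 0], [-3, 1]]  ->  [[2, -1], [1, 0]]
... * rho(b) = [[-1, -1], [1, 0]]  ->  [[-3, -2], [-1, -1]]
... * rho(a) = [[1, 0], [-3, 1]]  ->  [[3, -2], [2, -1]]
... * rho(b^-1) = [[0, 1], [-1, -1]]  ->  [[2, 5], [1, 3]]
... * rho(a) = [[1, 0], [-3, 1]]  ->  [[-13, 5], [-8, 3]]
... * rho(b^-1) = [[0, 1], [-1, -1]]  ->  [[-5, -18], [-3, -11]]
... * rho(a^-1) = [[1, 0], [3, 1]]  ->  [[-59, -18], [-36, -11]]
... * rho(a^-1) = [[1, 0], [3, 1]]  ->  [[-113, -18], [-69, -11]]
... * rho(b) = [[-1, -1], [1, 0]]  ->  [[95, 113], [58, 69]]
... * rho(a^-1) = [[1, 0], [3, 1]]  ->  [[434, 113], [265, 69]]
... * rho(a^-1) = [[1, 0], [3, 1]]  ->  [[773, 113], [472, 69]]
... * rho(b^-1) = [[0, 1], [-1, -1]]  ->  [[-113, 660], [-69, 403]]
... * rho(a^-1) = [[1, 0], [3, 1]]  ->  [[1867, 660], [1140, 403]]
tr = 1867 + 403 = 2270

2270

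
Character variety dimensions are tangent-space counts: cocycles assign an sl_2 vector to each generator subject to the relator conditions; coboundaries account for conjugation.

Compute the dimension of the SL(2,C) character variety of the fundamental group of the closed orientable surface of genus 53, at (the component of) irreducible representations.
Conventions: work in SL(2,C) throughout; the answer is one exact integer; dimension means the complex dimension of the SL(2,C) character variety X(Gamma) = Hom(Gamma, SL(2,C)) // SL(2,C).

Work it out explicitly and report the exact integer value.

pi_1 of the closed genus-53 surface has 106 generators bound by the single product-of-commutators relator.
Before the relator condition, cocycle space has dim 3*106 = 318.
H^2 = coker(d_2) is dual to H^0 = 0 at irreducible rho (Poincare duality), so d_2 is onto: dim Z^1 = 315.
Coboundaries contribute dim B^1 = 3 (injective at irreducible rho).
dim H^1 = 315 - 3 = 312 = dim X.

312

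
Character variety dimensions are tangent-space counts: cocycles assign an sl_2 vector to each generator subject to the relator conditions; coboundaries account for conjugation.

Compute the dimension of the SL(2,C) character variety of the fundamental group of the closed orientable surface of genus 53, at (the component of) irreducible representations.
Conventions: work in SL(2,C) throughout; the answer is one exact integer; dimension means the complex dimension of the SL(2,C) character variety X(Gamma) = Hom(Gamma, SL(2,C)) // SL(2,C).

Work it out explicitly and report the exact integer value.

Gamma = pi_1(Sigma_53) = < a_1, b_1, ..., a_53, b_53 | prod [a_i, b_i] > has 2g = 106 generators and 1 relator.
A cocycle assigns one sl_2 vector per generator subject to the relator condition d_2(z) = 0: dim of the unconstrained space is 3*2g = 318.
At an irreducible rho, H^2 = coker(d_2) vanishes (Poincare duality: H^2 is dual to H^0 = invariants = 0), so d_2 is surjective onto sl_2 and dim Z^1 = 318 - 3 = 315.
dim B^1 = 3 (coboundaries, injective at irreducible rho).
dim H^1 = 315 - 3 = 312 = dim X.

312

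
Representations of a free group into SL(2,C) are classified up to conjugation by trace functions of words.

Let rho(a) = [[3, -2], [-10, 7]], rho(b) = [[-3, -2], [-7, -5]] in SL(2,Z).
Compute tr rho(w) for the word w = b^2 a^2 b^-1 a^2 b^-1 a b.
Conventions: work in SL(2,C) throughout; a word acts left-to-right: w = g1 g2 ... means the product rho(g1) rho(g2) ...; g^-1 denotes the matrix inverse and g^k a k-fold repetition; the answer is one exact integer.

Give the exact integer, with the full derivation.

-239784370

rho(b) = [[-3, -2], [-7, -5]]
... * rho(b) = [[-3, -2], [-7, -5]]  ->  [[23, 16], [56, 39]]
... * rho(a) = [[3, -2], [-10, 7]]  ->  [[-91, 66], [-222, 161]]
... * rho(a) = [[3, -2], [-10, 7]]  ->  [[-933, 644], [-2276, 1571]]
... * rho(b^-1) = [[-5, 2], [7, -3]]  ->  [[9173, -3798], [22377, -9265]]
... * rho(a) = [[3, -2], [-10, 7]]  ->  [[65499, -44932], [159781, -109609]]
... * rho(a) = [[3, -2], [-10, 7]]  ->  [[645817, -445522], [1575433, -1086825]]
... * rho(b^-1) = [[-5, 2], [7, -3]]  ->  [[-6347739, 2628200], [-15484940, 6411341]]
... * rho(a) = [[3, -2], [-10, 7]]  ->  [[-45325217, 31092878], [-110568230, 75849267]]
... * rho(b) = [[-3, -2], [-7, -5]]  ->  [[-81674495, -64813956], [-199240179, -158109875]]
tr = -81674495 + -158109875 = -239784370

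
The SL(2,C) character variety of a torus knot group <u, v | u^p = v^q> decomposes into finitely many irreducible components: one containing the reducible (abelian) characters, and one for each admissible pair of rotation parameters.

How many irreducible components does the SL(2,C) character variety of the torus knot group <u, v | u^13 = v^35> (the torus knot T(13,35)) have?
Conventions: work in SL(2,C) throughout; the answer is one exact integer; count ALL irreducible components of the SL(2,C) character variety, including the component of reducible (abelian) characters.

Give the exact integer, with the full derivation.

Gamma = < u, v | u^13 = v^35 > (torus knot T(13,35)); the central element u^13 = v^35 acts as +I or -I in any irreducible SL(2,C) representation.
This locks tr(u) to 2*cos(pi*alpha/13), alpha in 1..12, and tr(v) to 2*cos(pi*beta/35), beta in 1..34, on each component of irreducible characters.
u^13 = (-1)^alpha I and v^35 = (-1)^beta I must agree, so alpha and beta have equal parity.
Counting: 6 odd alphas x 17 odd betas + 6 even alphas x 17 even betas = 102 + 102 = 204.
That is 204 components of irreducible characters, and with the reducible (abelian) component the total is 205.

205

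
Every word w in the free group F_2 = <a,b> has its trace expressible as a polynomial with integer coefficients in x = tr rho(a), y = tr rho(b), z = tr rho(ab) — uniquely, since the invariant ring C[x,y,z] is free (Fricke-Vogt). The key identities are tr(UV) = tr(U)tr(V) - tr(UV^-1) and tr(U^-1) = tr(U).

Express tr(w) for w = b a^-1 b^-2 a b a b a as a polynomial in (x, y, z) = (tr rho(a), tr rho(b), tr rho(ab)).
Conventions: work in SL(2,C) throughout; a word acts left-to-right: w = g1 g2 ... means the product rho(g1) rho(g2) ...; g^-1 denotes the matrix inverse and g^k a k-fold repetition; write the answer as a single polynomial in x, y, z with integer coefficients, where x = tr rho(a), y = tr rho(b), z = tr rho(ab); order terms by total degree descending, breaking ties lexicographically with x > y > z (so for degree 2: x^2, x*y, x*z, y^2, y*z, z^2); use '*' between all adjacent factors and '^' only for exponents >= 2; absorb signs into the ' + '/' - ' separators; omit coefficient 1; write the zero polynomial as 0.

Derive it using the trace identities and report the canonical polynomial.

-x*y^2*z^3 + x^2*y*z^2 + y^3*z^2 + y*z^4 + x*y^2*z - x^2*y - y^3 - 5*y*z^2 + x*z + 3*y

next, trace(a b a b) = trace(a b) * trace(a b) - trace(1)   [split at repeated a] = z^2 - 2
next, trace(a b a) = trace(a) * trace(b a) - trace(b) = x*z - y
next, trace(b a b a b) = trace(b) * trace(a b a b) - trace(a b a) = y*z^2 - x*z - y
and trace(a b a b a b) = trace(b a b a) * trace(b a) - trace(a b)   [split at repeated b] = z^3 - 3*z
trace(b a b) = trace(b) * trace(a b) - trace(a) = y*z - x
trace(a b a b a) = trace(a) * trace(b a b a) - trace(b a b) = x*z^2 - y*z - x
trace(b a b a b a b) = trace(b) * trace(a b a b a b) - trace(a b a b a) = y*z^3 - x*z^2 - 2*y*z + x
trace(b a b a b a b a) = trace(a b a b) * trace(a b a b) - trace(1)   [split at repeated a] = z^4 - 4*z^2 + 2
next, trace(a b a b a b a^-1 b) = trace(b a b a b a b) * trace(a) - trace(b a b a b a b a) = x*y*z^3 - x^2*z^2 - z^4 - 2*x*y*z + x^2 + 4*z^2 - 2
next, trace(a b a b a b a^-1 b^-1) = trace(a b a b a b a^-1) * trace(b) - trace(a b a b a b a^-1 b) = -x*y*z^3 + x^2*z^2 + y^2*z^2 + z^4 + x*y*z - x^2 - y^2 - 4*z^2 + 2
trace(b a^-1 b^-2 a b a b a) = trace(a b a b a b a^-1 b^-1) * trace(b) - trace(a b a b a b a^-1) = -x*y^2*z^3 + x^2*y*z^2 + y^3*z^2 + y*z^4 + x*y^2*z - x^2*y - y^3 - 5*y*z^2 + x*z + 3*y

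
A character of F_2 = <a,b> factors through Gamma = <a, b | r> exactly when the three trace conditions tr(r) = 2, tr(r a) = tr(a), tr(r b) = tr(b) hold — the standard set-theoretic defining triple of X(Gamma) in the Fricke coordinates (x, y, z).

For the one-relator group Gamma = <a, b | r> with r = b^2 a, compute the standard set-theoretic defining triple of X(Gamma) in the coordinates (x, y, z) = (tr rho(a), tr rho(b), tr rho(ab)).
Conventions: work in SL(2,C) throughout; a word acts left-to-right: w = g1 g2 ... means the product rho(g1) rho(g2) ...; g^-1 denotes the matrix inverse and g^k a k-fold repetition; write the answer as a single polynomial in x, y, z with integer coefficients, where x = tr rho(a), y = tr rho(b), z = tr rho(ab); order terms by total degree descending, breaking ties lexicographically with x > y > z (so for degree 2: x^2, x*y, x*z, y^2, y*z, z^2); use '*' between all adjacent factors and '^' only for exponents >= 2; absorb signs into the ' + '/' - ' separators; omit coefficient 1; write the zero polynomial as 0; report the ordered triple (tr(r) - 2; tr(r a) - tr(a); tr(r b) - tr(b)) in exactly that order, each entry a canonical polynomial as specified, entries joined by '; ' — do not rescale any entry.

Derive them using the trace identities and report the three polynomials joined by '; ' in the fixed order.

y*z - x - 2; x*y*z - x^2 - y^2 - x + 2; y^2*z - x*y - y - z

apply: tr(b^2 a) = tr(b) tr(a b) - tr(a) = y*z - x
tr(b^2) = tr(b) tr(b) - tr(1) = y^2 - 2
use: tr(b^2 a^2) = tr(a) tr(b^2 a) - tr(b^2) = x*y*z - x^2 - y^2 + 2
apply: tr(b^2 a b) = tr(b) tr(b a b) - tr(b a)   [square of b] = y^2*z - x*y - z
assemble the triple (tr(r) - 2; tr(r a) - x; tr(r b) - y)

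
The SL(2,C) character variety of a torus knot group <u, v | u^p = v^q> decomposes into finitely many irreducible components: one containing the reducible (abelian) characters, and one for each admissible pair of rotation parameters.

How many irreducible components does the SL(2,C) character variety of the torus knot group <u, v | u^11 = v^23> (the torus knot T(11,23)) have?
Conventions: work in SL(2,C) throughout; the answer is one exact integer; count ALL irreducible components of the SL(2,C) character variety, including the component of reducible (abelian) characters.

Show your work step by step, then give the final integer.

111

In the torus knot group T(11,23), u^11 = v^23 is central, so an irreducible representation sends it to +I or -I (Schur).
So on each irreducible component the traces are pinned: tr(u) = 2*cos(pi*alpha/11) with 1 <= alpha <= 10, tr(v) = 2*cos(pi*beta/23) with 1 <= beta <= 22.
The two central values (-1)^alpha I and (-1)^beta I must be the same matrix, so alpha and beta share a parity.
Counting: 5 odd alphas x 11 odd betas + 5 even alphas x 11 even betas = 55 + 55 = 110.
components with irreducible characters: 110; plus the single component of reducible (abelian) characters: total 111.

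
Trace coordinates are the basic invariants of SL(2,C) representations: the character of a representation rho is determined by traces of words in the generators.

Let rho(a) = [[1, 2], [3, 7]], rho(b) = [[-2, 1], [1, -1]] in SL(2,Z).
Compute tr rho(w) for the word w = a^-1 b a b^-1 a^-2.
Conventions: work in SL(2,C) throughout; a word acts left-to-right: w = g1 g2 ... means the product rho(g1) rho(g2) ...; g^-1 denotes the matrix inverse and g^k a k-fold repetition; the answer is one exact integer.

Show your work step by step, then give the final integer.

-631

rho(a^-1) = [[7, -2], [-3, 1]]
... * rho(b) = [[-2, 1], [1, -1]]  ->  [[-16, 9], [7, -4]]
... * rho(a) = [[1, 2], [3, 7]]  ->  [[11, 31], [-5, -14]]
... * rho(b^-1) = [[-1, -1], [-1, -2]]  ->  [[-42, -73], [19, 33]]
... * rho(a^-1) = [[7, -2], [-3, 1]]  ->  [[-75, 11], [34, -5]]
... * rho(a^-1) = [[7, -2], [-3, 1]]  ->  [[-558, 161], [253, -73]]
tr = -558 + -73 = -631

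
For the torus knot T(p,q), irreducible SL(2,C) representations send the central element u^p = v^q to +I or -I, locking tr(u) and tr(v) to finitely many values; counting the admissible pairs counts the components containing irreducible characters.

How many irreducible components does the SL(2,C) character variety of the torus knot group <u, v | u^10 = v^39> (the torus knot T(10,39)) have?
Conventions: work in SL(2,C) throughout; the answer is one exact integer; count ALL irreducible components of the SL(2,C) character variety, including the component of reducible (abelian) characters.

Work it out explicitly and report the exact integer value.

In the torus knot group T(10,39), u^10 = v^39 is central, so an irreducible representation sends it to +I or -I (Schur).
On an irreducible component, tr(u) is locked at 2*cos(pi*alpha/10) for some alpha in 1..9, and tr(v) at 2*cos(pi*beta/39) for some beta in 1..38.
The two central values (-1)^alpha I and (-1)^beta I must be the same matrix, so alpha and beta share a parity.
Enumerate parity-matched pairs: 5*19 odd-odd plus 4*19 even-even gives 171.
That is 171 components of irreducible characters, and with the reducible (abelian) component the total is 172.

172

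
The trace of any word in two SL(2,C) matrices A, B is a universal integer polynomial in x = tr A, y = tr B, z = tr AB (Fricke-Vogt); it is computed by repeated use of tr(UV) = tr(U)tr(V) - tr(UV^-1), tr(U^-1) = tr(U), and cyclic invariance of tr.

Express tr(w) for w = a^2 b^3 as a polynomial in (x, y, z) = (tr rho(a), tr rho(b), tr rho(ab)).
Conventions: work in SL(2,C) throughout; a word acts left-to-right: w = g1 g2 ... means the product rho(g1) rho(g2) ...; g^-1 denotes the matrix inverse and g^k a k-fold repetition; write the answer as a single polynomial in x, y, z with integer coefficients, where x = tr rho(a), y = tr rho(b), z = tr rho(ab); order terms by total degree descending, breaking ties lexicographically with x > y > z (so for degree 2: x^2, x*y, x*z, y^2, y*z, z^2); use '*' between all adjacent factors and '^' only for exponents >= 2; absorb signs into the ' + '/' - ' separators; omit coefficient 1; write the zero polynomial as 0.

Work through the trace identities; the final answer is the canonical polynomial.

trace(b^2 a) = trace(b)*trace(a b) - trace(a)  (reduce the b square) = y*z - x
trace(b^2) = trace(b)*trace(b) - trace(1)  (reduce the b square) = y^2 - 2
trace(a^2 b^2) = trace(a)*trace(b^2 a) - trace(b^2)  (reduce the a square) = x*y*z - x^2 - y^2 + 2
trace(a^2 b) = trace(a)*trace(b a) - trace(b)  (reduce the a square) = x*z - y
trace(a^2 b^3) = trace(b)*trace(a^2 b^2) - trace(a^2 b)  (reduce the b square) = x*y^2*z - x^2*y - y^3 - x*z + 3*y

x*y^2*z - x^2*y - y^3 - x*z + 3*y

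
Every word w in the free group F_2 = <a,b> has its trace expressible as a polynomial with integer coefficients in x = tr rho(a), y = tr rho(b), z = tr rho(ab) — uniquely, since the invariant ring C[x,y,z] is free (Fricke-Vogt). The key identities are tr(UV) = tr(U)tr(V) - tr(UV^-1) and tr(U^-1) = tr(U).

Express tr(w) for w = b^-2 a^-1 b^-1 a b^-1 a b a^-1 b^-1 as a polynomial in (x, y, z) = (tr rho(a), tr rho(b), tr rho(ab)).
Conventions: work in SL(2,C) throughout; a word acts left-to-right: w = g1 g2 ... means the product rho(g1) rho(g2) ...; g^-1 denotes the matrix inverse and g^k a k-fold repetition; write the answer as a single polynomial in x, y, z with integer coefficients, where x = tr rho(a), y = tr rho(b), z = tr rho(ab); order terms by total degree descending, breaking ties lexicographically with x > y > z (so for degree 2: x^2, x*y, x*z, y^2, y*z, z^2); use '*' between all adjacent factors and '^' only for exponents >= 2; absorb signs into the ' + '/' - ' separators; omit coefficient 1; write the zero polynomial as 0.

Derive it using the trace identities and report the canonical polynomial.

tr(a^2) = tr(a)*tr(a) - tr(1) = x^2 - 2
so tr(a^2 b) = tr(a)*tr(b a) - tr(b) = x*z - y
tr(b^-1 a^2) = tr(a^2)*tr(b) - tr(a^2 b) = x^2*y - x*z - y
reduce: tr(a^2 b a) = tr(a)*tr(b a^2) - tr(b a) = x^2*z - x*y - z
tr(b a b a) = tr(b a)*tr(b a) - tr(1) = z^2 - 2
so tr(b a b) = tr(b)*tr(a b) - tr(a) = y*z - x
tr(a^2 b a b) = tr(a)*tr(b a b a) - tr(b a b) = x*z^2 - y*z - x
so tr(b^-1 a^2 b a) = tr(a^2 b a)*tr(b) - tr(a^2 b a b) = x^2*y*z - x*y^2 - x*z^2 + x
reduce: tr(b^-2 a^2 b a) = tr(b^-1 a^2 b a)*tr(b) - tr(b^-1 a^2 b a b) = x^2*y^2*z - x*y^3 - x*y*z^2 - x^2*z + 2*x*y + z
tr(b^-2 a^2 b a^-1) = tr(b^-2 a^2 b)*tr(a) - tr(b^-2 a^2 b a) = -x^2*y^2*z + x^3*y + x*y^3 + x*y*z^2 - 3*x*y - z
so tr(b^-1 a^2 b a^-1) = tr(b^-1 a^2 b)*tr(a) - tr(b^-1 a^2 b a) = -x^2*y*z + x^3 + x*y^2 + x*z^2 - 3*x
reduce: tr(a^2 b a^-1 b^-3) = tr(b^-2 a^2 b a^-1)*tr(b) - tr(b^-2 a^2 b a^-1 b) = -x^2*y^3*z + x^3*y^2 + x*y^4 + x*y^2*z^2 + x^2*y*z - x^3 - 4*x*y^2 - x*z^2 - y*z + 3*x
tr(a b a^-1 b^-4 a) = tr(a^2 b a^-1 b^-3)*tr(b) - tr(a^2 b a^-1 b^-2) = -x^2*y^4*z + x^3*y^3 + x*y^5 + x*y^3*z^2 + 2*x^2*y^2*z - 2*x^3*y - 5*x*y^3 - 2*x*y*z^2 - y^2*z + 6*x*y + z
so tr(b a b a b) = tr(b)*tr(a b a b) - tr(a b a) = y*z^2 - x*z - y
tr(b a b a b a) = tr(b a b a)*tr(b a) - tr(a b) = z^3 - 3*z
tr(a b a b a^-1 b) = tr(b a b a b)*tr(a) - tr(b a b a b a) = x*y*z^2 - x^2*z - z^3 - x*y + 3*z
reduce: tr(b^-1 a b a b a^-1) = tr(a b a b a^-1)*tr(b) - tr(a b a b a^-1 b) = -x*y*z^2 + x^2*z + y^2*z + z^3 - 3*z
tr(b^-2 a b a b a^-1) = tr(b^-1 a b a b a^-1)*tr(b) - tr(b^-1 a b a b a^-1 b) = -x*y^2*z^2 + x^2*y*z + y^3*z + y*z^3 - 4*y*z + x
so tr(a b a b a^-1 b^-3) = tr(b^-2 a b a b a^-1)*tr(b) - tr(b^-2 a b a b a^-1 b) = -x*y^3*z^2 + x^2*y^2*z + y^4*z + y^2*z^3 + x*y*z^2 - x^2*z - 5*y^2*z - z^3 + x*y + 3*z
reduce: tr(a b a^-1 b^-4 a b) = tr(a b a b a^-1 b^-3)*tr(b) - tr(a b a b a^-1 b^-2) = -x*y^4*z^2 + x^2*y^3*z + y^5*z + y^3*z^3 + 2*x*y^2*z^2 - 2*x^2*y*z - 6*y^3*z - 2*y*z^3 + x*y^2 + 7*y*z - x
so tr(b^-1 a b^-1 a b a^-1 b^-3) = tr(a b a^-1 b^-4 a)*tr(b) - tr(a b a^-1 b^-4 a b) = -x^2*y^5*z + x^3*y^4 + x*y^6 + 2*x*y^4*z^2 + x^2*y^3*z - y^5*z - y^3*z^3 - 2*x^3*y^2 - 5*x*y^4 - 4*x*y^2*z^2 + 2*x^2*y*z + 5*y^3*z + 2*y*z^3 + 5*x*y^2 - 6*y*z + x
so tr(a^3) = tr(a)*tr(a^2) - tr(a) = x^3 - 3*x
so tr(a b^-1 a^2) = tr(a^3)*tr(b) - tr(a^3 b) = x^3*y - x^2*z - 2*x*y + z
reduce: tr(a^3 b a) = tr(a)*tr(a^2 b a) - tr(a^2 b) = x^3*z - x^2*y - 2*x*z + y
so tr(a^3 b a b) = tr(a)*tr(a b a b a) - tr(a b a b) = x^2*z^2 - x*y*z - x^2 - z^2 + 2
reduce: tr(a^2 b a b^-1 a) = tr(a^3 b a)*tr(b) - tr(a^3 b a b) = x^3*y*z - x^2*y^2 - x^2*z^2 - x*y*z + x^2 + y^2 + z^2 - 2
so tr(b^2) = tr(b)*tr(b) - tr(1) = y^2 - 2
reduce: tr(b a^2 b) = tr(a)*tr(b^2 a) - tr(b^2) = x*y*z - x^2 - y^2 + 2
so tr(a b a^2 b a) = tr(a)*tr(b a^2 b a) - tr(b a^2 b) = x^2*z^2 - 2*x*y*z + y^2 - 2
so tr(a b a^2 b a b) = tr(a)*tr(b a b a b a) - tr(b a b a b) = x*z^3 - y*z^2 - 2*x*z + y
so tr(a^2 b a b^-1 a b) = tr(a b a^2 b a)*tr(b) - tr(a b a^2 b a b) = x^2*y*z^2 - 2*x*y^2*z - x*z^3 + y^3 + y*z^2 + 2*x*z - 3*y
tr(b^-1 a b^-1 a^2 b a) = tr(a^2 b a b^-1 a)*tr(b) - tr(a^2 b a b^-1 a b) = x^3*y^2*z - x^2*y^3 - 2*x^2*y*z^2 + x*y^2*z + x*z^3 + x^2*y - 2*x*z + y
tr(a b a^-1 b^-1 a b^-1 a) = tr(b^-1 a b^-1 a^2 b)*tr(a) - tr(b^-1 a b^-1 a^2 b a) = -x^3*y^2*z + x^4*y + x^2*y^3 + 2*x^2*y*z^2 - x^3*z - x*y^2*z - x*z^3 - 3*x^2*y + 3*x*z - y
so tr(a b^-1 a b a) = tr(a b a^2)*tr(b) - tr(a b a^2 b) = x^2*y*z - x*y^2 - x*z^2 + x
tr(a b a b a b^-1 a) = tr(a^2 b a b a)*tr(b) - tr(a^2 b a b a b) = x^2*y*z^2 - x*y^2*z - x*z^3 - x^2*y + 2*x*z + y
tr(a b a b a b a b) = tr(b a b a b a)*tr(b a) - tr(a b a b) = z^4 - 4*z^2 + 2
so tr(a b a b a b^-1 a b) = tr(a b a b a b a)*tr(b) - tr(a b a b a b a b) = x*y*z^3 - y^2*z^2 - z^4 - 2*x*y*z + y^2 + 4*z^2 - 2
tr(b^-1 a b^-1 a b a b a) = tr(a b a b a b^-1 a)*tr(b) - tr(a b a b a b^-1 a b) = x^2*y^2*z^2 - x*y^3*z - 2*x*y*z^3 - x^2*y^2 + y^2*z^2 + z^4 + 4*x*y*z - 4*z^2 + 2
so tr(a b a^-1 b^-1 a b^-1 a b) = tr(b^-1 a b^-1 a b a b)*tr(a) - tr(b^-1 a b^-1 a b a b a) = -x^2*y^2*z^2 + x^3*y*z + x*y^3*z + 2*x*y*z^3 - x^2*z^2 - y^2*z^2 - z^4 - 4*x*y*z + x^2 + 4*z^2 - 2
tr(b^-1 a b^-1 a b^-1 a b a^-1) = tr(a b a^-1 b^-1 a b^-1 a)*tr(b) - tr(a b a^-1 b^-1 a b^-1 a b) = -x^3*y^3*z + x^4*y^2 + x^2*y^4 + 3*x^2*y^2*z^2 - 2*x^3*y*z - 2*x*y^3*z - 3*x*y*z^3 - 3*x^2*y^2 + x^2*z^2 + y^2*z^2 + z^4 + 7*x*y*z - x^2 - y^2 - 4*z^2 + 2
tr(b^-1 a b^-1 a b^-1 a b a^-1 b^-1) = tr(b^-1 a b^-1 a b^-1 a b a^-1)*tr(b) - tr(b^-1 a b^-1 a b^-1 a b a^-1 b) = -x^3*y^4*z + x^4*y^3 + x^2*y^5 + 3*x^2*y^3*z^2 - 2*x^3*y^2*z - 2*x*y^4*z - 3*x*y^2*z^3 - 3*x^2*y^3 + x^2*y*z^2 + y^3*z^2 + y*z^4 + 7*x*y^2*z - 2*x^2*y - y^3 - 4*y*z^2 + x*z + 3*y
tr(b^-1 a b^-1 a b a^-1 b^-3 a) = tr(b^-1 a b^-1 a b^-1 a b a^-1 b^-1)*tr(b) - tr(b^-1 a b^-1 a b^-1 a b a^-1) = -x^3*y^5*z + x^4*y^4 + x^2*y^6 + 3*x^2*y^4*z^2 - x^3*y^3*z - 2*x*y^5*z - 3*x*y^3*z^3 - x^4*y^2 - 4*x^2*y^4 - 2*x^2*y^2*z^2 + y^4*z^2 + y^2*z^4 + 2*x^3*y*z + 9*x*y^3*z + 3*x*y*z^3 + x^2*y^2 - x^2*z^2 - y^4 - 5*y^2*z^2 - z^4 - 6*x*y*z + x^2 + 4*y^2 + 4*z^2 - 2
tr(b^-2 a^-1 b^-1 a b^-1 a b a^-1 b^-1) = tr(b^-1 a b^-1 a b a^-1 b^-3)*tr(a) - tr(b^-1 a b^-1 a b a^-1 b^-3 a) = -x^2*y^4*z^2 + 2*x^3*y^3*z + x*y^5*z + 2*x*y^3*z^3 - x^4*y^2 - x^2*y^4 - 2*x^2*y^2*z^2 - y^4*z^2 - y^2*z^4 - 4*x*y^3*z - x*y*z^3 + 4*x^2*y^2 + x^2*z^2 + y^4 + 5*y^2*z^2 + z^4 - 4*y^2 - 4*z^2 + 2

-x^2*y^4*z^2 + 2*x^3*y^3*z + x*y^5*z + 2*x*y^3*z^3 - x^4*y^2 - x^2*y^4 - 2*x^2*y^2*z^2 - y^4*z^2 - y^2*z^4 - 4*x*y^3*z - x*y*z^3 + 4*x^2*y^2 + x^2*z^2 + y^4 + 5*y^2*z^2 + z^4 - 4*y^2 - 4*z^2 + 2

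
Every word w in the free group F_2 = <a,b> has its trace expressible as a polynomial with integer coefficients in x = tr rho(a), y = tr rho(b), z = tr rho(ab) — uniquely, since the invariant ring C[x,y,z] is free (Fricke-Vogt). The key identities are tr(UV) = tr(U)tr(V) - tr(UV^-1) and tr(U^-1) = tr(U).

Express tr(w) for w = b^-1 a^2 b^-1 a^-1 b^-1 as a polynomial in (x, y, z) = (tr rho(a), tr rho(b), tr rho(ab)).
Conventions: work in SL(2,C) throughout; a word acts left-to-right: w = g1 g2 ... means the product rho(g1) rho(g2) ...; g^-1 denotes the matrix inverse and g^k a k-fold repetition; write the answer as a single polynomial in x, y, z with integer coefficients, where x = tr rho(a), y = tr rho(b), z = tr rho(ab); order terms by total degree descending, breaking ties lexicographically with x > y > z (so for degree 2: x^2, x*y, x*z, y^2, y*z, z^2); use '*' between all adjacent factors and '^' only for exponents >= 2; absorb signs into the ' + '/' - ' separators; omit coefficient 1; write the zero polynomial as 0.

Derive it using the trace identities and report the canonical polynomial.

next, tr(a b^-1) = tr(a)*tr(b) - tr(a b)   [inverse elimination on b] = x*y - z
next, tr(a^2) = tr(a)*tr(a) - tr(1)   [square of a] = x^2 - 2
next, tr(a b a) = tr(a)*tr(b a) - tr(b)   [square of a] = x*z - y
next, tr(a b a^2) = tr(a)*tr(a b a) - tr(a b)   [square of a] = x^2*z - x*y - z
and tr(b a b a) = tr(a b)*tr(a b) - tr(1)   [split at a repeated a] = z^2 - 2
and tr(b a b) = tr(b)*tr(a b) - tr(a)   [square of b] = y*z - x
next, tr(a b a^2 b) = tr(a)*tr(b a b a) - tr(b a b)   [square of a] = x*z^2 - y*z - x
tr(b a^2 b^-1 a) = tr(a b a^2)*tr(b) - tr(a b a^2 b)   [inverse elimination on b] = x^2*y*z - x*y^2 - x*z^2 + x
tr(a^2 b^-1 a^-1 b) = tr(b a^2 b^-1)*tr(a) - tr(b a^2 b^-1 a)   [inverse elimination on a] = -x^2*y*z + x^3 + x*y^2 + x*z^2 - 3*x
and tr(a^2 b^-1 a^-1 b^-1) = tr(a^2 b^-1 a^-1)*tr(b) - tr(a^2 b^-1 a^-1 b)   [inverse elimination on b] = x^2*y*z - x^3 - x*z^2 - y*z + 3*x
next, tr(b^-1 a^2 b^-1 a^-1 b^-1) = tr(a^2 b^-1 a^-1 b^-1)*tr(b) - tr(a^2 b^-1 a^-1)   [inverse elimination on b] = x^2*y^2*z - x^3*y - x*y*z^2 - y^2*z + 2*x*y + z

x^2*y^2*z - x^3*y - x*y*z^2 - y^2*z + 2*x*y + z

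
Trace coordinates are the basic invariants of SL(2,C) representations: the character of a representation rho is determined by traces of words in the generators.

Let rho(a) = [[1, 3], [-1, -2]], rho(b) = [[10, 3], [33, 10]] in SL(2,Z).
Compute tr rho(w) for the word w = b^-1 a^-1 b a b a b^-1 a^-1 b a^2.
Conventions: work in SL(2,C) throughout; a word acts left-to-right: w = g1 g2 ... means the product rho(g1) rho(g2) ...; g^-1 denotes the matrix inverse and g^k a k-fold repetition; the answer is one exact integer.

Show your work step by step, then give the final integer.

-7784392876

rho(b^-1) = [[10, -3], [-33, 10]]
... * rho(a^-1) = [[-2, -3], [1, 1]]  ->  [[-23, -33], [76, 109]]
... * rho(b) = [[10, 3], [33, 10]]  ->  [[-1319, -399], [4357, 1318]]
... * rho(a) = [[1, 3], [-1, -2]]  ->  [[-920, -3159], [3039, 10435]]
... * rho(b) = [[10, 3], [33, 10]]  ->  [[-113447, -34350], [374745, 113467]]
... * rho(a) = [[1, 3], [-1, -2]]  ->  [[-79097, -271641], [261278, 897301]]
... * rho(b^-1) = [[10, -3], [-33, 10]]  ->  [[8173183, -2479119], [-26998153, 8189176]]
... * rho(a^-1) = [[-2, -3], [1, 1]]  ->  [[-18825485, -26998668], [62185482, 89183635]]
... * rho(b) = [[10, 3], [33, 10]]  ->  [[-1079210894, -326463135], [3564914775, 1078392796]]
... * rho(a) = [[1, 3], [-1, -2]]  ->  [[-752747759, -2584706412], [2486521979, 8537958733]]
... * rho(a) = [[1, 3], [-1, -2]]  ->  [[1831958653, 2911169547], [-6051436754, -9616351529]]
tr = 1831958653 + -9616351529 = -7784392876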